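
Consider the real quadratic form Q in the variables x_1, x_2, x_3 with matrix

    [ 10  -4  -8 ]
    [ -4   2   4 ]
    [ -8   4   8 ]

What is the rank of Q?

Congruent diagonalization of A (simultaneous row and column reduction) yields pivots 10, 2/5, 0.
Counting signs: 2 positive, 1 zero.
The rank is the number of nonzero pivots: 2.

2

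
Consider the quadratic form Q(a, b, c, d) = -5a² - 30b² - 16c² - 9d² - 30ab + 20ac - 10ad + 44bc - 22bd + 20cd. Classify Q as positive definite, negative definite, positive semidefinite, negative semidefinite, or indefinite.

The associated matrix is A = [[-5, -15, 10, -5], [-15, -30, 22, -11], [10, 22, -16, 10], [-5, -11, 10, -9]].
An LDLᵀ factorisation of A has diagonal entries -5, 15, -4/15, 12.
That gives 2 positive, 2 negative pivots.
Hence Q is indefinite.

indefinite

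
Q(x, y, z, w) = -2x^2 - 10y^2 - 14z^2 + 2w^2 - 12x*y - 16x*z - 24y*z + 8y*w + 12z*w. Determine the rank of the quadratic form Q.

The symmetric matrix is A = [[-2, -6, -8, 0], [-6, -10, -12, 4], [-8, -12, -14, 6], [0, 4, 6, 2]].
Congruent diagonalization of A (simultaneous row and column reduction) yields pivots -2, 8, 0, 0.
Counting signs: 1 positive, 1 negative, 2 zero.
The rank is the number of nonzero pivots: 2.

2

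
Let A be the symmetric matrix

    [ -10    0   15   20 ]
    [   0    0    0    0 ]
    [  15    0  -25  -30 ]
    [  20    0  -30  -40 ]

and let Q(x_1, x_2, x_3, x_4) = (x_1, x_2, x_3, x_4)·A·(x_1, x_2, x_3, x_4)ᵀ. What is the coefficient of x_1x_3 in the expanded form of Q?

The coefficient of x_1x_3 is A[1,3] + A[3,1] = 2·15 = 30.

30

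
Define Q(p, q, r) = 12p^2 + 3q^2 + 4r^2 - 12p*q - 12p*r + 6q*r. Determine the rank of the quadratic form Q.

2

Write A = [[12, -6, -6], [-6, 3, 3], [-6, 3, 4]].
Applying the same elementary operations to the rows and columns of A produces a congruent diagonal matrix with entries 12, 0, 1.
Counting signs: 2 positive, 1 zero.
The rank is the number of nonzero pivots: 2.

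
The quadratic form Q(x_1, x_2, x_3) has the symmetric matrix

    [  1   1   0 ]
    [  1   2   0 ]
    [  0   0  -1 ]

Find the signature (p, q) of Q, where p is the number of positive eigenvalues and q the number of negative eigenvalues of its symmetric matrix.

(2, 1)

Row-reducing A symmetrically gives the diagonal entries 1, 1, -1.
Counting signs: 2 positive, 1 negative.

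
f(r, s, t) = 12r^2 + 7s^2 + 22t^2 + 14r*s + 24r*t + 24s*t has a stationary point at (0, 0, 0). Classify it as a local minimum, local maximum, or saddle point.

The Hessian at the origin is H = [[24, 14, 24], [14, 14, 24], [24, 24, 44]].
Row-reducing H symmetrically gives the diagonal entries 24, 35/6, 20/7.
So there are 3 positive pivots.
H is positive definite, so the origin is a strict local minimum.

local minimum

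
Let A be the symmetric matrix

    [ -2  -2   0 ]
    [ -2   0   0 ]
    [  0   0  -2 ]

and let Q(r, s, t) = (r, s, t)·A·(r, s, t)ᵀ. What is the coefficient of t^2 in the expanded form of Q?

-2

The coefficient of t^2 is the diagonal entry A[3,3] = -2.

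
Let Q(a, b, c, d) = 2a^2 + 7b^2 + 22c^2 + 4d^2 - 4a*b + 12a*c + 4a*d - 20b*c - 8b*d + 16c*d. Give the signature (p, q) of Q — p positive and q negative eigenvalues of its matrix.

Write A = [[2, -2, 6, 2], [-2, 7, -10, -4], [6, -10, 22, 8], [2, -4, 8, 4]].
An LDLᵀ factorisation of A has diagonal entries 2, 5, 4/5, 1.
So there are 4 positive pivots.

(4, 0)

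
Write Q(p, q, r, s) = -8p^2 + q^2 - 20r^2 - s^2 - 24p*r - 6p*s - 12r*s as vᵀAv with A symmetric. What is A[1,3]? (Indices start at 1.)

-12

The coefficient of p·r in Q is -24. For a symmetric A this equals A[1,3] + A[3,1] = 2·A[1,3].
So A[1,3] = -24/2 = -12.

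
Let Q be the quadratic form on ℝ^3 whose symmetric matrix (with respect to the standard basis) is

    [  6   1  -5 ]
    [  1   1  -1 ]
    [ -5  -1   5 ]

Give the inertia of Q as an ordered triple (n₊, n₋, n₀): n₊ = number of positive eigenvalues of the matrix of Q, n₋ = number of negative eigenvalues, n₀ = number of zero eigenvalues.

(3, 0, 0)

Row-reducing A symmetrically gives the diagonal entries 6, 5/6, 4/5.
So there are 3 positive pivots.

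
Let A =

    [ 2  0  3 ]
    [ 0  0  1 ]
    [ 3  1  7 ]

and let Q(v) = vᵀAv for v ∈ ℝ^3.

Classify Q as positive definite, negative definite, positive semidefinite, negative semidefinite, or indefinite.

indefinite

A is congruent to a diagonal matrix with 2 positive, 1 negative and 0 zero entries, so Q is indefinite.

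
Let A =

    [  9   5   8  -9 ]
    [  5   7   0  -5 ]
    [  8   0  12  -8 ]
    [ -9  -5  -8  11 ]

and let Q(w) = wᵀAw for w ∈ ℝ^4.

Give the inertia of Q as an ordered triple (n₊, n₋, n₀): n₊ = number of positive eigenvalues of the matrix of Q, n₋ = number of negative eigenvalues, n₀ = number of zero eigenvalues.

Applying the same elementary operations to the rows and columns of A produces a congruent diagonal matrix with entries 9, 38/9, 4/19, 2.
Counting signs: 4 positive.

(4, 0, 0)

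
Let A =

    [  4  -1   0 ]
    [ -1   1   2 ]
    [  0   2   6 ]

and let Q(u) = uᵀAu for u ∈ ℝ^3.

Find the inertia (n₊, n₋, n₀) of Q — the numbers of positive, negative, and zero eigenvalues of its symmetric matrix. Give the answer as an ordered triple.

(3, 0, 0)

Applying the same elementary operations to the rows and columns of A produces a congruent diagonal matrix with entries 4, 3/4, 2/3.
So there are 3 positive pivots.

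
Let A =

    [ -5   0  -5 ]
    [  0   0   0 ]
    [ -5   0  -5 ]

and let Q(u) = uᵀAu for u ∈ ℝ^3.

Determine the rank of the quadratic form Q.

1

Symmetric row and column elimination reduces A to a congruent diagonal form with pivots -5, 0, 0.
So there are 1 negative, 2 zero pivots.
The rank is the number of nonzero pivots: 1.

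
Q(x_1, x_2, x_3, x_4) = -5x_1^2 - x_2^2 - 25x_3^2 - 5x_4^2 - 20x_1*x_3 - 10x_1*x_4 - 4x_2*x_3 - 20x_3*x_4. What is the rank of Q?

The symmetric matrix is A = [[-5, 0, -10, -5], [0, -1, -2, 0], [-10, -2, -25, -10], [-5, 0, -10, -5]].
Applying the same elementary operations to the rows and columns of A produces a congruent diagonal matrix with entries -5, -1, -1, 0.
So there are 3 negative, 1 zero pivots.
The rank is the number of nonzero pivots: 3.

3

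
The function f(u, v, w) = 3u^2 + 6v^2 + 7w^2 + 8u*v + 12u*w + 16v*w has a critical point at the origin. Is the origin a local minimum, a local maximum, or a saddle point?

The Hessian at the origin is H = [[6, 8, 12], [8, 12, 16], [12, 16, 14]].
An LDLᵀ factorisation of H has diagonal entries 6, 4/3, -10.
So there are 2 positive, 1 negative pivots.
H is indefinite, so the origin is a saddle point.

saddle point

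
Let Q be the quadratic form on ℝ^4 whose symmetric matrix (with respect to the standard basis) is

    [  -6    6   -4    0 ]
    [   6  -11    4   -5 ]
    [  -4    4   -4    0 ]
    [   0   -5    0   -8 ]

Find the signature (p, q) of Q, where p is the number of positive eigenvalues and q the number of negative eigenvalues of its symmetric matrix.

(0, 4)

Row-reducing A symmetrically gives the diagonal entries -6, -5, -4/3, -3.
That gives 4 negative pivots.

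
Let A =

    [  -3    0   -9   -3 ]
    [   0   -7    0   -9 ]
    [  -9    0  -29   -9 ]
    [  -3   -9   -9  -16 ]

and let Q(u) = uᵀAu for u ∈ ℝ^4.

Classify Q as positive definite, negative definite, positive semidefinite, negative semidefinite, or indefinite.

Leading principal minors: Δ_1 = -3, Δ_2 = 21, Δ_3 = -42, Δ_4 = 60.
The signs alternate starting with Δ_1 < 0, so by Sylvester's criterion Q is negative definite.

negative definite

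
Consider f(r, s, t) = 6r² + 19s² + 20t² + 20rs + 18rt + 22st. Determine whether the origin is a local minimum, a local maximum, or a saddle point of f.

The Hessian at the origin is H = [[12, 20, 18], [20, 38, 22], [18, 22, 40]].
Applying the same elementary operations to the rows and columns of H produces a congruent diagonal matrix with entries 12, 14/3, -5/7.
Counting signs: 2 positive, 1 negative.
H is indefinite, so the origin is a saddle point.

saddle point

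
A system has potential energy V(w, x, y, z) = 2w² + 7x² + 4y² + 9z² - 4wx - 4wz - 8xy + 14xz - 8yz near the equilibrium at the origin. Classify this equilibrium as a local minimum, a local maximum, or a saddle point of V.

local minimum

The Hessian at the origin is H = [[4, -4, 0, -4], [-4, 14, -8, 14], [0, -8, 8, -8], [-4, 14, -8, 18]].
Symmetric row and column elimination reduces H to a congruent diagonal form with pivots 4, 10, 8/5, 4.
That gives 4 positive pivots.
H is positive definite, so the origin is a strict local minimum.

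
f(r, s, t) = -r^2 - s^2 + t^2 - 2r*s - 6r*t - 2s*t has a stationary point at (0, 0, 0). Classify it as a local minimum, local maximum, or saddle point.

The Hessian at the origin is H = [[-2, -2, -6], [-2, -2, -2], [-6, -2, 2]].
H is indefinite, so the origin is a saddle point.

saddle point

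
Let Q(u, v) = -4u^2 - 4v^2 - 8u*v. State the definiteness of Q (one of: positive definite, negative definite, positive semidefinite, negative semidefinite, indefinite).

The associated matrix is A = [[-4, -4], [-4, -4]].
Row-reducing A symmetrically gives the diagonal entries -4, 0.
So there are 1 negative, 1 zero pivots.
Hence Q is negative semidefinite.

negative semidefinite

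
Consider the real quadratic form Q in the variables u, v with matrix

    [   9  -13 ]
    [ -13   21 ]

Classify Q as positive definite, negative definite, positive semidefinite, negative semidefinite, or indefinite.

Leading principal minors: Δ_1 = 9, Δ_2 = 20.
All leading principal minors are positive, so by Sylvester's criterion Q is positive definite.

positive definite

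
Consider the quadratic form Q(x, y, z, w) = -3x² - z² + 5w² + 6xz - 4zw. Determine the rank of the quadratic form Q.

The associated matrix is A = [[-3, 0, 3, 0], [0, 0, 0, 0], [3, 0, -1, -2], [0, 0, -2, 5]].
Applying the same elementary operations to the rows and columns of A produces a congruent diagonal matrix with entries -3, 0, 2, 3.
Counting signs: 2 positive, 1 negative, 1 zero.
The rank is the number of nonzero pivots: 3.

3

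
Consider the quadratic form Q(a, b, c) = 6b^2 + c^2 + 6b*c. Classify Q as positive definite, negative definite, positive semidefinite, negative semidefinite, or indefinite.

indefinite

The associated matrix is A = [[0, 0, 0], [0, 6, 3], [0, 3, 1]].
Row-reducing A symmetrically gives the diagonal entries 0, 6, -1/2.
So there are 1 positive, 1 negative, 1 zero pivots.
Hence Q is indefinite.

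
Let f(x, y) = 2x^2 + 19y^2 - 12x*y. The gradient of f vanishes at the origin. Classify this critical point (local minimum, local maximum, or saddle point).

The Hessian at the origin is H = [[4, -12], [-12, 38]].
det H = 4·38 − (-12)² = 8 > 0 and H[1,1] = 4 > 0, so H is positive definite.
Therefore the origin is a local minimum.

local minimum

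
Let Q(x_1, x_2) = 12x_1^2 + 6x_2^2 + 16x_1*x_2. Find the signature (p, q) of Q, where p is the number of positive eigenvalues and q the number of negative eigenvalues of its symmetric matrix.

Write A = [[12, 8], [8, 6]].
Applying the same elementary operations to the rows and columns of A produces a congruent diagonal matrix with entries 12, 2/3.
So there are 2 positive pivots.

(2, 0)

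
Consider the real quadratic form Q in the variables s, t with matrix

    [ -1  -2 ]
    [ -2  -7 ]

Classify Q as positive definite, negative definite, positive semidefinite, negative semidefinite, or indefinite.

Leading principal minors: Δ_1 = -1, Δ_2 = 3.
The signs alternate starting with Δ_1 < 0, so by Sylvester's criterion Q is negative definite.

negative definite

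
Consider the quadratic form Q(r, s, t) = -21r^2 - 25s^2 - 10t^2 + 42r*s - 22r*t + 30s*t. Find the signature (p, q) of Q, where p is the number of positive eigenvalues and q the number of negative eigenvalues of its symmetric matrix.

Write A = [[-21, 21, -11], [21, -25, 15], [-11, 15, -10]].
Symmetric row and column elimination reduces A to a congruent diagonal form with pivots -21, -4, -5/21.
Counting signs: 3 negative.

(0, 3)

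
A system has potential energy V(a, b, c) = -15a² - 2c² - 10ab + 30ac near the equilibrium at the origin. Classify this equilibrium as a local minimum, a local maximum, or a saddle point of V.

The Hessian at the origin is H = [[-30, -10, 30], [-10, 0, 0], [30, 0, -4]].
Row-reducing H symmetrically gives the diagonal entries -30, 10/3, -4.
So there are 1 positive, 2 negative pivots.
H is indefinite, so the origin is a saddle point.

saddle point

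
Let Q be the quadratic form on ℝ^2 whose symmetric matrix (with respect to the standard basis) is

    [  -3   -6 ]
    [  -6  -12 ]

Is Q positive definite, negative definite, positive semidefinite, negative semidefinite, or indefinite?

For the 2×2 matrix [[-3, -6], [-6, -12]]: det = -3·-12 − (-6)² = 0, trace = -15.
det = 0 so one eigenvalue is zero; the form is semidefinite with the sign of the trace.

negative semidefinite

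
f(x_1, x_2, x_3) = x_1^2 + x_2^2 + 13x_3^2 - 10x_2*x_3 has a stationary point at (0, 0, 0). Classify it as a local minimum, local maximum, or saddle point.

The Hessian at the origin is H = [[2, 0, 0], [0, 2, -10], [0, -10, 26]].
Applying the same elementary operations to the rows and columns of H produces a congruent diagonal matrix with entries 2, 2, -24.
So there are 2 positive, 1 negative pivots.
H is indefinite, so the origin is a saddle point.

saddle point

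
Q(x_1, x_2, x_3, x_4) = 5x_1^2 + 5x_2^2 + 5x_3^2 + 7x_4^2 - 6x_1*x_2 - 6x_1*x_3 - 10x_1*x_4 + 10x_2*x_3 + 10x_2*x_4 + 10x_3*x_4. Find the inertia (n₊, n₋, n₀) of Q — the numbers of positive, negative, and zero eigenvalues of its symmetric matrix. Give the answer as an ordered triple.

(3, 0, 1)

The symmetric matrix is A = [[5, -3, -3, -5], [-3, 5, 5, 5], [-3, 5, 5, 5], [-5, 5, 5, 7]].
Congruent diagonalization of A (simultaneous row and column reduction) yields pivots 5, 16/5, 0, 3/4.
So there are 3 positive, 1 zero pivots.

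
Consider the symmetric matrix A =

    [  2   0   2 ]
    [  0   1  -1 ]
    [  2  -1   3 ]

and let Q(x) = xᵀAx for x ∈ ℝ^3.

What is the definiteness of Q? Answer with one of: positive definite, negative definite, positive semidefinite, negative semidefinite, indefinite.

Symmetric row and column elimination reduces A to a congruent diagonal form with pivots 2, 1, 0.
That gives 2 positive, 1 zero pivots.
Hence Q is positive semidefinite.

positive semidefinite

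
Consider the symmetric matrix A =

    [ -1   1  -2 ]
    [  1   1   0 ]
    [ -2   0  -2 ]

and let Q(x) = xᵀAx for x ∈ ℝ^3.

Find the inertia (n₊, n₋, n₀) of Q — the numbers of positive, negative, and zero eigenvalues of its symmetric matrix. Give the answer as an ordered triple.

Applying the same elementary operations to the rows and columns of A produces a congruent diagonal matrix with entries -1, 2, 0.
So there are 1 positive, 1 negative, 1 zero pivots.

(1, 1, 1)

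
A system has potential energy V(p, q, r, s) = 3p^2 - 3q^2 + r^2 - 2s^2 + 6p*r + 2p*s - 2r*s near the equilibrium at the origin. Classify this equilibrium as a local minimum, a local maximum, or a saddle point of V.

The Hessian at the origin is H = [[6, 0, 6, 2], [0, -6, 0, 0], [6, 0, 2, -2], [2, 0, -2, -4]].
An LDLᵀ factorisation of H has diagonal entries 6, -6, -4, -2/3.
That gives 1 positive, 3 negative pivots.
H is indefinite, so the origin is a saddle point.

saddle point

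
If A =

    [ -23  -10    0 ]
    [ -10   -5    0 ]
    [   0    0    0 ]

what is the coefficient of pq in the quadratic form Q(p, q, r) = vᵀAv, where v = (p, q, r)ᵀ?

The coefficient of pq is A[1,2] + A[2,1] = 2·(-10) = -20.

-20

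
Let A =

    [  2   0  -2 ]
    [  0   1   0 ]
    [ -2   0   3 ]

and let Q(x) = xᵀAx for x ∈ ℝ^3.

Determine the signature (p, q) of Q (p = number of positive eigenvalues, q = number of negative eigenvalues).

(3, 0)

Row-reducing A symmetrically gives the diagonal entries 2, 1, 1.
So there are 3 positive pivots.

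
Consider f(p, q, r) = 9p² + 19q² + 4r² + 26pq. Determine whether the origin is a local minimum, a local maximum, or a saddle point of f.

The Hessian at the origin is H = [[18, 26, 0], [26, 38, 0], [0, 0, 8]].
Row-reducing H symmetrically gives the diagonal entries 18, 4/9, 8.
So there are 3 positive pivots.
H is positive definite, so the origin is a strict local minimum.

local minimum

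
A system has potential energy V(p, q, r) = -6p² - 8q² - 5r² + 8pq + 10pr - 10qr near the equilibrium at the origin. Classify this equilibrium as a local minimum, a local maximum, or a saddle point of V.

local maximum

The Hessian at the origin is H = [[-12, 8, 10], [8, -16, -10], [10, -10, -10]].
An LDLᵀ factorisation of H has diagonal entries -12, -32/3, -5/8.
That gives 3 negative pivots.
H is negative definite, so the origin is a strict local maximum.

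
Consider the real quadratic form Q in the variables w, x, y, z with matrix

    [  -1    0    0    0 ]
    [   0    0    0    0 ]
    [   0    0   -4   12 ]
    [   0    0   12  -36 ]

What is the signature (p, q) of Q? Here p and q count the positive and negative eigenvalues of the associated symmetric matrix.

Applying the same elementary operations to the rows and columns of A produces a congruent diagonal matrix with entries -1, 0, -4, 0.
Counting signs: 2 negative, 2 zero.

(0, 2)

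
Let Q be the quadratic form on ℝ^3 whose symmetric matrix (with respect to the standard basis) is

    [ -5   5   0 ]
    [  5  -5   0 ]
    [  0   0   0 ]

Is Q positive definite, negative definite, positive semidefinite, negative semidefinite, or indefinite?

Congruent diagonalization of A (simultaneous row and column reduction) yields pivots -5, 0, 0.
That gives 1 negative, 2 zero pivots.
Hence Q is negative semidefinite.

negative semidefinite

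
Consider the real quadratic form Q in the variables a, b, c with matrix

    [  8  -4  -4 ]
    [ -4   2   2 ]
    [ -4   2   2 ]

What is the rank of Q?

Symmetric row and column elimination reduces A to a congruent diagonal form with pivots 8, 0, 0.
Counting signs: 1 positive, 2 zero.
The rank is the number of nonzero pivots: 1.

1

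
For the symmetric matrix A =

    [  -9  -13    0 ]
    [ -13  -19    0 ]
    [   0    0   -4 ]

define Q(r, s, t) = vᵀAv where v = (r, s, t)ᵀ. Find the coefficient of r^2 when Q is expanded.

-9

The coefficient of r^2 is the diagonal entry A[1,1] = -9.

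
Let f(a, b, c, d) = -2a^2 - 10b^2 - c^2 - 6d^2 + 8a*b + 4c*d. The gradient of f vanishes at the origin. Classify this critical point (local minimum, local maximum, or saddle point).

local maximum

The Hessian at the origin is H = [[-4, 8, 0, 0], [8, -20, 0, 0], [0, 0, -2, 4], [0, 0, 4, -12]].
Symmetric row and column elimination reduces H to a congruent diagonal form with pivots -4, -4, -2, -4.
Counting signs: 4 negative.
H is negative definite, so the origin is a strict local maximum.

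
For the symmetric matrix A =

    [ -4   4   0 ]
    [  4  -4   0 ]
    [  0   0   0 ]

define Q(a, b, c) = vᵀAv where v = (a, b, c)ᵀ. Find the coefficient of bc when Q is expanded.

0

The coefficient of bc is A[2,3] + A[3,2] = 2·0 = 0.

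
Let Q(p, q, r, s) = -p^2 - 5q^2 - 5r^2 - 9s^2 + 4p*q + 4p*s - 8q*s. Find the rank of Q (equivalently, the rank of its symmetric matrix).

The associated matrix is A = [[-1, 2, 0, 2], [2, -5, 0, -4], [0, 0, -5, 0], [2, -4, 0, -9]].
Row-reducing A symmetrically gives the diagonal entries -1, -1, -5, -5.
Counting signs: 4 negative.
The rank is the number of nonzero pivots: 4.

4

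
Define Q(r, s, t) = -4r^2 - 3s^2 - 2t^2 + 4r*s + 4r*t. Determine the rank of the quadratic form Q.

The associated matrix is A = [[-4, 2, 2], [2, -3, 0], [2, 0, -2]].
Symmetric row and column elimination reduces A to a congruent diagonal form with pivots -4, -2, -1/2.
Counting signs: 3 negative.
The rank is the number of nonzero pivots: 3.

3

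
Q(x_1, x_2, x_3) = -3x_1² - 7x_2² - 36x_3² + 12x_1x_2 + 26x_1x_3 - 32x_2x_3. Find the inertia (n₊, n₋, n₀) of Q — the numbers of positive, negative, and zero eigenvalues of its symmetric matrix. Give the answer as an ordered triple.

(2, 1, 0)

The associated matrix is A = [[-3, 6, 13], [6, -7, -16], [13, -16, -36]].
Symmetric row and column elimination reduces A to a congruent diagonal form with pivots -3, 5, 1/3.
That gives 2 positive, 1 negative pivots.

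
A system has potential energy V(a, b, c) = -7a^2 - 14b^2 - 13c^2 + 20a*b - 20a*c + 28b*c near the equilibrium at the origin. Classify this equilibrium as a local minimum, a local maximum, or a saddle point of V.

The Hessian at the origin is H = [[-14, 20, -20], [20, -28, 28], [-20, 28, -26]].
Row-reducing H symmetrically gives the diagonal entries -14, 4/7, 2.
That gives 2 positive, 1 negative pivots.
H is indefinite, so the origin is a saddle point.

saddle point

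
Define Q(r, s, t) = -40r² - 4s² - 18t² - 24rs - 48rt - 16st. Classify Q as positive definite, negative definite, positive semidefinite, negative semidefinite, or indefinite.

The symmetric matrix of Q is A = [[-40, -12, -24], [-12, -4, -8], [-24, -8, -18]].
Leading principal minors: Δ_1 = -40, Δ_2 = 16, Δ_3 = -32.
The signs alternate starting with Δ_1 < 0, so by Sylvester's criterion Q is negative definite.

negative definite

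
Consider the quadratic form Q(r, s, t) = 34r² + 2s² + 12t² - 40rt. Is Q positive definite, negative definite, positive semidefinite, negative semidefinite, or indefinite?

positive definite

The symmetric matrix of Q is A = [[34, 0, -20], [0, 2, 0], [-20, 0, 12]].
Leading principal minors: Δ_1 = 34, Δ_2 = 68, Δ_3 = 16.
All leading principal minors are positive, so by Sylvester's criterion Q is positive definite.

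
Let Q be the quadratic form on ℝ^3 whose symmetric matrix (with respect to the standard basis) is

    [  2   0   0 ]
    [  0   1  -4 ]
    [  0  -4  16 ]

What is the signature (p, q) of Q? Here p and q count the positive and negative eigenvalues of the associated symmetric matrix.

Row-reducing A symmetrically gives the diagonal entries 2, 1, 0.
Counting signs: 2 positive, 1 zero.

(2, 0)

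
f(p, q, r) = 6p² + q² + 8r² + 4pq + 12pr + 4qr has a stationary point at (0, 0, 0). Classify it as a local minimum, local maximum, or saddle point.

local minimum

The Hessian at the origin is H = [[12, 4, 12], [4, 2, 4], [12, 4, 16]].
Applying the same elementary operations to the rows and columns of H produces a congruent diagonal matrix with entries 12, 2/3, 4.
That gives 3 positive pivots.
H is positive definite, so the origin is a strict local minimum.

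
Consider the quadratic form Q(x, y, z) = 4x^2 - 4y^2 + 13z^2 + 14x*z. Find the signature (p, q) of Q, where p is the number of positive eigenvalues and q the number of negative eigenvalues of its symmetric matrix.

The symmetric matrix is A = [[4, 0, 7], [0, -4, 0], [7, 0, 13]].
Symmetric row and column elimination reduces A to a congruent diagonal form with pivots 4, -4, 3/4.
So there are 2 positive, 1 negative pivots.

(2, 1)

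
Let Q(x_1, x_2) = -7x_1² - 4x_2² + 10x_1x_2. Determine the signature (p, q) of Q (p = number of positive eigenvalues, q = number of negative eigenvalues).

The associated matrix is A = [[-7, 5], [5, -4]].
An LDLᵀ factorisation of A has diagonal entries -7, -3/7.
That gives 2 negative pivots.

(0, 2)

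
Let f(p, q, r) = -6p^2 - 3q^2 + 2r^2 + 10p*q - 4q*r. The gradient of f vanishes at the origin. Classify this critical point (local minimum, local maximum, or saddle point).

The Hessian at the origin is H = [[-12, 10, 0], [10, -6, -4], [0, -4, 4]].
Row-reducing H symmetrically gives the diagonal entries -12, 7/3, -20/7.
So there are 1 positive, 2 negative pivots.
H is indefinite, so the origin is a saddle point.

saddle point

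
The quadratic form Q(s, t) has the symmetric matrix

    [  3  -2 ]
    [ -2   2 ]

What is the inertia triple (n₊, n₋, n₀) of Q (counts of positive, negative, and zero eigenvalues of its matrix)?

(2, 0, 0)

Row-reducing A symmetrically gives the diagonal entries 3, 2/3.
That gives 2 positive pivots.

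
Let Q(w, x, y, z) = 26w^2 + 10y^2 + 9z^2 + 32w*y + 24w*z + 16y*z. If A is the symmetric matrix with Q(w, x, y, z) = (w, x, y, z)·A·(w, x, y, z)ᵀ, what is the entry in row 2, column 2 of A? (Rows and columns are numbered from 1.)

0

The coefficient of x^2 in Q is 0, and that is exactly A[2,2].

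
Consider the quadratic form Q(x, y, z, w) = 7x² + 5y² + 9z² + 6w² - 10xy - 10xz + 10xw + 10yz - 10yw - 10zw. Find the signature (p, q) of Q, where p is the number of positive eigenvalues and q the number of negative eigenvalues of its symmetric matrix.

Write A = [[7, -5, -5, 5], [-5, 5, 5, -5], [-5, 5, 9, -5], [5, -5, -5, 6]].
Row-reducing A symmetrically gives the diagonal entries 7, 10/7, 4, 1.
Counting signs: 4 positive.

(4, 0)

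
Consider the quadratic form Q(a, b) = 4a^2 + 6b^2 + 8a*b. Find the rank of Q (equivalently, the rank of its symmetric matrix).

Write A = [[4, 4], [4, 6]].
Applying the same elementary operations to the rows and columns of A produces a congruent diagonal matrix with entries 4, 2.
So there are 2 positive pivots.
The rank is the number of nonzero pivots: 2.

2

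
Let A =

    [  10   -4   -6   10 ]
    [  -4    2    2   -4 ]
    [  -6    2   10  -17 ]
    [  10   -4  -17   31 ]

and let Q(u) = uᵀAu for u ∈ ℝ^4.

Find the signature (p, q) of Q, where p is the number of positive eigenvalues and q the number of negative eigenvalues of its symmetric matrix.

Row-reducing A symmetrically gives the diagonal entries 10, 2/5, 6, 5/6.
So there are 4 positive pivots.

(4, 0)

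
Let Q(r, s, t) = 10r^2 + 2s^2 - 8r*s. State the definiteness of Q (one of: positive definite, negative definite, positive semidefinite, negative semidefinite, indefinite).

positive semidefinite

Write A = [[10, -4, 0], [-4, 2, 0], [0, 0, 0]].
Row-reducing A symmetrically gives the diagonal entries 10, 2/5, 0.
So there are 2 positive, 1 zero pivots.
Hence Q is positive semidefinite.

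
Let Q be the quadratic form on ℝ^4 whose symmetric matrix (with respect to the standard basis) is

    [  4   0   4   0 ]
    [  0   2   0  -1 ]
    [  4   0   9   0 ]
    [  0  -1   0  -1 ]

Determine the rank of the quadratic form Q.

4

An LDLᵀ factorisation of A has diagonal entries 4, 2, 5, -3/2.
Counting signs: 3 positive, 1 negative.
The rank is the number of nonzero pivots: 4.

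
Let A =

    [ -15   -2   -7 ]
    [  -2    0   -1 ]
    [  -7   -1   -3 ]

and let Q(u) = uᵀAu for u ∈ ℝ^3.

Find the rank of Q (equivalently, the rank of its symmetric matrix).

3

Row-reducing A symmetrically gives the diagonal entries -15, 4/15, 1/4.
Counting signs: 2 positive, 1 negative.
The rank is the number of nonzero pivots: 3.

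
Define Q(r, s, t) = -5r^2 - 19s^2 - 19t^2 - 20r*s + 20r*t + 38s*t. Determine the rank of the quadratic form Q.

2

The symmetric matrix is A = [[-5, -10, 10], [-10, -19, 19], [10, 19, -19]].
Row-reducing A symmetrically gives the diagonal entries -5, 1, 0.
That gives 1 positive, 1 negative, 1 zero pivots.
The rank is the number of nonzero pivots: 2.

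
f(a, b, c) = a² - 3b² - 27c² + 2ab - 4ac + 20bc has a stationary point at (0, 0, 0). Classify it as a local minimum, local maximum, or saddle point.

The Hessian at the origin is H = [[2, 2, -4], [2, -6, 20], [-4, 20, -54]].
Symmetric row and column elimination reduces H to a congruent diagonal form with pivots 2, -8, 10.
Counting signs: 2 positive, 1 negative.
H is indefinite, so the origin is a saddle point.

saddle point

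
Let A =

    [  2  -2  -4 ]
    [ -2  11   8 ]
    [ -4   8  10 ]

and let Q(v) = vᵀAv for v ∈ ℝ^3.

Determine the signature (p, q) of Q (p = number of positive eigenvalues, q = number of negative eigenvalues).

An LDLᵀ factorisation of A has diagonal entries 2, 9, 2/9.
Counting signs: 3 positive.

(3, 0)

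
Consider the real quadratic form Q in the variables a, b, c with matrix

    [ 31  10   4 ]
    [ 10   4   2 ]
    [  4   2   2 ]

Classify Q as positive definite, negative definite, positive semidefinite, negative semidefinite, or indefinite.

Leading principal minors: Δ_1 = 31, Δ_2 = 24, Δ_3 = 20.
All leading principal minors are positive, so by Sylvester's criterion Q is positive definite.

positive definite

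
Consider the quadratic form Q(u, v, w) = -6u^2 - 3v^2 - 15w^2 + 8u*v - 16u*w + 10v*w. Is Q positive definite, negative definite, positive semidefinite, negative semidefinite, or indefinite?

The symmetric matrix of Q is A = [[-6, 4, -8], [4, -3, 5], [-8, 5, -15]].
Leading principal minors: Δ_1 = -6, Δ_2 = 2, Δ_3 = -8.
The signs alternate starting with Δ_1 < 0, so by Sylvester's criterion Q is negative definite.

negative definite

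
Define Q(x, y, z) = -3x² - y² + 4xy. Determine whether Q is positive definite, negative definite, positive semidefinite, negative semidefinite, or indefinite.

The associated matrix is A = [[-3, 2, 0], [2, -1, 0], [0, 0, 0]].
Symmetric row and column elimination reduces A to a congruent diagonal form with pivots -3, 1/3, 0.
Counting signs: 1 positive, 1 negative, 1 zero.
Hence Q is indefinite.

indefinite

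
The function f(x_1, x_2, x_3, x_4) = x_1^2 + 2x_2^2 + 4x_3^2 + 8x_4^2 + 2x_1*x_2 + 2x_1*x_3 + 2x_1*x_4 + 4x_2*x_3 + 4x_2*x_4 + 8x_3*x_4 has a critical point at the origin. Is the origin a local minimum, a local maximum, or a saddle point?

local minimum

The Hessian at the origin is H = [[2, 2, 2, 2], [2, 4, 4, 4], [2, 4, 8, 8], [2, 4, 8, 16]].
Applying the same elementary operations to the rows and columns of H produces a congruent diagonal matrix with entries 2, 2, 4, 8.
That gives 4 positive pivots.
H is positive definite, so the origin is a strict local minimum.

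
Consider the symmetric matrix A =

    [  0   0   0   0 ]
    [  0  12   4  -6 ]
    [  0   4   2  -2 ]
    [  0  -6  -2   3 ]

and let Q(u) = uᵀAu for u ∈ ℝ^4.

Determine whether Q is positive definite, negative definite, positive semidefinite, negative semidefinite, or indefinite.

positive semidefinite

Applying the same elementary operations to the rows and columns of A produces a congruent diagonal matrix with entries 0, 12, 2/3, 0.
Counting signs: 2 positive, 2 zero.
Hence Q is positive semidefinite.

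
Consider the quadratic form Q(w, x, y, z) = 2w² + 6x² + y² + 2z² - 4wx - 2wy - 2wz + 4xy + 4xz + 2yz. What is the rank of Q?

4

The symmetric matrix is A = [[2, -2, -1, -1], [-2, 6, 2, 2], [-1, 2, 1, 1], [-1, 2, 1, 2]].
Congruent diagonalization of A (simultaneous row and column reduction) yields pivots 2, 4, 1/4, 1.
Counting signs: 4 positive.
The rank is the number of nonzero pivots: 4.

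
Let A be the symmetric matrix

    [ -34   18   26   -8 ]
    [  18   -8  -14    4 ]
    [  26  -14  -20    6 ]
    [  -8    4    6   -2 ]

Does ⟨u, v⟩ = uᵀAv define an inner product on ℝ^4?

no

Row-reducing A symmetrically gives the diagonal entries -34, 26/17, -2/13, 0.
So there are 1 positive, 2 negative, 1 zero pivots.
Hence Q is indefinite.
⟨·,·⟩ is an inner product exactly when A is positive definite.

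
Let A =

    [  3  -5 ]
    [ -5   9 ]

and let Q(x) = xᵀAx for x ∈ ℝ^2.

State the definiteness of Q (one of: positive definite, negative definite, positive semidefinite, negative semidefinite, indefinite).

positive definite

Leading principal minors: Δ_1 = 3, Δ_2 = 2.
All leading principal minors are positive, so by Sylvester's criterion Q is positive definite.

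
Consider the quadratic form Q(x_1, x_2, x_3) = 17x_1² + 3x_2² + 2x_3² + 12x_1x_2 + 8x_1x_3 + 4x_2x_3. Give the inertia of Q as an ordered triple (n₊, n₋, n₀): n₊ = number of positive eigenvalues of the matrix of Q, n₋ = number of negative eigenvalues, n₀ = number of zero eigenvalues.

The associated matrix is A = [[17, 6, 4], [6, 3, 2], [4, 2, 2]].
Symmetric row and column elimination reduces A to a congruent diagonal form with pivots 17, 15/17, 2/3.
That gives 3 positive pivots.

(3, 0, 0)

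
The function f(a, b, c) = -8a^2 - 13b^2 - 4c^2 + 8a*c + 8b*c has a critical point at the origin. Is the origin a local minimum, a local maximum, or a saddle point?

The Hessian at the origin is H = [[-16, 0, 8], [0, -26, 8], [8, 8, -8]].
Applying the same elementary operations to the rows and columns of H produces a congruent diagonal matrix with entries -16, -26, -20/13.
So there are 3 negative pivots.
H is negative definite, so the origin is a strict local maximum.

local maximum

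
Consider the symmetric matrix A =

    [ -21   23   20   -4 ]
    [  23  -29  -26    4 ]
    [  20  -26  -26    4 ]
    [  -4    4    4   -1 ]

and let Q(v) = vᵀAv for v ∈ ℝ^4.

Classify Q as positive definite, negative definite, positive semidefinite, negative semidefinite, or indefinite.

negative definite

An LDLᵀ factorisation of A has diagonal entries -21, -80/21, -51/20, -1/17.
So there are 4 negative pivots.
Hence Q is negative definite.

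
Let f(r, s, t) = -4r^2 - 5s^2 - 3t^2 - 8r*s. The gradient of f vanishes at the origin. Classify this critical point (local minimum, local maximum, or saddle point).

local maximum

The Hessian at the origin is H = [[-8, -8, 0], [-8, -10, 0], [0, 0, -6]].
Symmetric row and column elimination reduces H to a congruent diagonal form with pivots -8, -2, -6.
So there are 3 negative pivots.
H is negative definite, so the origin is a strict local maximum.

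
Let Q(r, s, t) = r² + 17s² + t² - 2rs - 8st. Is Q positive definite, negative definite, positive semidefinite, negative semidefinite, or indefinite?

positive semidefinite

The associated matrix is A = [[1, -1, 0], [-1, 17, -4], [0, -4, 1]].
Symmetric row and column elimination reduces A to a congruent diagonal form with pivots 1, 16, 0.
Counting signs: 2 positive, 1 zero.
Hence Q is positive semidefinite.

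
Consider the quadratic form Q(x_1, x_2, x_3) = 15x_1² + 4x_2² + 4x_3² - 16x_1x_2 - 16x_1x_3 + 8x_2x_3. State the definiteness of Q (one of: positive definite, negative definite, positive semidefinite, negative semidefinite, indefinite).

The associated matrix is A = [[15, -8, -8], [-8, 4, 4], [-8, 4, 4]].
Congruent diagonalization of A (simultaneous row and column reduction) yields pivots 15, -4/15, 0.
Counting signs: 1 positive, 1 negative, 1 zero.
Hence Q is indefinite.

indefinite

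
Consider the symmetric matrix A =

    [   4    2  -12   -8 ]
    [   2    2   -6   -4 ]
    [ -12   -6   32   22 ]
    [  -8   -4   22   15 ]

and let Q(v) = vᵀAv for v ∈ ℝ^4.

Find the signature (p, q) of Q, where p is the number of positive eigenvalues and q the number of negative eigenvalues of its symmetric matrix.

Row-reducing A symmetrically gives the diagonal entries 4, 1, -4, 0.
Counting signs: 2 positive, 1 negative, 1 zero.

(2, 1)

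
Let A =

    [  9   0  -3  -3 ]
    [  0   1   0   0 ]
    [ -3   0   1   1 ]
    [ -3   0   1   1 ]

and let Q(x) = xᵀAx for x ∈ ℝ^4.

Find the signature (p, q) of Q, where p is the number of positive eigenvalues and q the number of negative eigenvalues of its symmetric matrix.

Applying the same elementary operations to the rows and columns of A produces a congruent diagonal matrix with entries 9, 1, 0, 0.
Counting signs: 2 positive, 2 zero.

(2, 0)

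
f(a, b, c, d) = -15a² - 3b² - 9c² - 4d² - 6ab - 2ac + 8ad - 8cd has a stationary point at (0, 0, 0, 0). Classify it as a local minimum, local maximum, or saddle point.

The Hessian at the origin is H = [[-30, -6, -2, 8], [-6, -6, 0, 0], [-2, 0, -18, -8], [8, 0, -8, -8]].
An LDLᵀ factorisation of H has diagonal entries -30, -24/5, -107/6, -120/107.
Counting signs: 4 negative.
H is negative definite, so the origin is a strict local maximum.

local maximum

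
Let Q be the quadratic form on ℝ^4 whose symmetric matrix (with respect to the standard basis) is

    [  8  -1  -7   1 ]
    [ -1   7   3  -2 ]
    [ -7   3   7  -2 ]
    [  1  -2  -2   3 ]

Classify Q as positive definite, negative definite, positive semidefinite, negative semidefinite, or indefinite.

positive definite

Leading principal minors: Δ_1 = 8, Δ_2 = 55, Δ_3 = 12, Δ_4 = 12.
All leading principal minors are positive, so by Sylvester's criterion Q is positive definite.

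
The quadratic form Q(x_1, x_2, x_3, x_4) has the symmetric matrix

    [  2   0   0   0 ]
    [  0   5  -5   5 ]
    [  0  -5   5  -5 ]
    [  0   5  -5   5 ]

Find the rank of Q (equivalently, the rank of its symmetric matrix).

Applying the same elementary operations to the rows and columns of A produces a congruent diagonal matrix with entries 2, 5, 0, 0.
Counting signs: 2 positive, 2 zero.
The rank is the number of nonzero pivots: 2.

2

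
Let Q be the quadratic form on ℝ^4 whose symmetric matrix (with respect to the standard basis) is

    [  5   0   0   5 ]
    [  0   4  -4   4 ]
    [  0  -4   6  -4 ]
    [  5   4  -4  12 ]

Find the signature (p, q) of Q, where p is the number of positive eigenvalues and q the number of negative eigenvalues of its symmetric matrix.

Congruent diagonalization of A (simultaneous row and column reduction) yields pivots 5, 4, 2, 3.
Counting signs: 4 positive.

(4, 0)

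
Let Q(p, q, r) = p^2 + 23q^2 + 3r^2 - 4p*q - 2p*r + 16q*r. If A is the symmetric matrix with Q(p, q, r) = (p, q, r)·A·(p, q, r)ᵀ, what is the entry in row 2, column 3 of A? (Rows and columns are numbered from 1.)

8

The coefficient of q·r in Q is 16. For a symmetric A this equals A[2,3] + A[3,2] = 2·A[2,3].
So A[2,3] = 16/2 = 8.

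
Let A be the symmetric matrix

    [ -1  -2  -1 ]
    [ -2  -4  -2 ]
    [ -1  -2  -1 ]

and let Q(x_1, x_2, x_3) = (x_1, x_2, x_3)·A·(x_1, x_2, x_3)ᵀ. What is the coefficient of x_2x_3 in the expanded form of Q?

The coefficient of x_2x_3 is A[2,3] + A[3,2] = 2·(-2) = -4.

-4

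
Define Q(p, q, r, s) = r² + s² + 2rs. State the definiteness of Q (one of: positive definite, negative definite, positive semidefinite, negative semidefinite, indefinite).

Write A = [[0, 0, 0, 0], [0, 0, 0, 0], [0, 0, 1, 1], [0, 0, 1, 1]].
Congruent diagonalization of A (simultaneous row and column reduction) yields pivots 0, 0, 1, 0.
That gives 1 positive, 3 zero pivots.
Hence Q is positive semidefinite.

positive semidefinite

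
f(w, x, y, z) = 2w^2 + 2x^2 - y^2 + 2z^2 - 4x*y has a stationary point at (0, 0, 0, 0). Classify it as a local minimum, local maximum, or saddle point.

saddle point

The Hessian at the origin is H = [[4, 0, 0, 0], [0, 4, -4, 0], [0, -4, -2, 0], [0, 0, 0, 4]].
An LDLᵀ factorisation of H has diagonal entries 4, 4, -6, 4.
Counting signs: 3 positive, 1 negative.
H is indefinite, so the origin is a saddle point.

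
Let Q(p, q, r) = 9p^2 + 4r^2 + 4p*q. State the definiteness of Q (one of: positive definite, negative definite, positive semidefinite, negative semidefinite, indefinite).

The associated matrix is A = [[9, 2, 0], [2, 0, 0], [0, 0, 4]].
Congruent diagonalization of A (simultaneous row and column reduction) yields pivots 9, -4/9, 4.
Counting signs: 2 positive, 1 negative.
Hence Q is indefinite.

indefinite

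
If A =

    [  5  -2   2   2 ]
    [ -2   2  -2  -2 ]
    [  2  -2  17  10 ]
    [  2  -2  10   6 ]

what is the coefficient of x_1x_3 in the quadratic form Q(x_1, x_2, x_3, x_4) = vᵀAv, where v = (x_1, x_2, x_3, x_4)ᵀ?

The coefficient of x_1x_3 is A[1,3] + A[3,1] = 2·2 = 4.

4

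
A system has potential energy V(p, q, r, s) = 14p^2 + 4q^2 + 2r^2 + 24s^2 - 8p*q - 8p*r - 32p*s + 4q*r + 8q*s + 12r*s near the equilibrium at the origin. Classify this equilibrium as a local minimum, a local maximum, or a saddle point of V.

The Hessian at the origin is H = [[28, -8, -8, -32], [-8, 8, 4, 8], [-8, 4, 4, 12], [-32, 8, 12, 48]].
Symmetric row and column elimination reduces H to a congruent diagonal form with pivots 28, 40/7, 6/5, 8/3.
So there are 4 positive pivots.
H is positive definite, so the origin is a strict local minimum.

local minimum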